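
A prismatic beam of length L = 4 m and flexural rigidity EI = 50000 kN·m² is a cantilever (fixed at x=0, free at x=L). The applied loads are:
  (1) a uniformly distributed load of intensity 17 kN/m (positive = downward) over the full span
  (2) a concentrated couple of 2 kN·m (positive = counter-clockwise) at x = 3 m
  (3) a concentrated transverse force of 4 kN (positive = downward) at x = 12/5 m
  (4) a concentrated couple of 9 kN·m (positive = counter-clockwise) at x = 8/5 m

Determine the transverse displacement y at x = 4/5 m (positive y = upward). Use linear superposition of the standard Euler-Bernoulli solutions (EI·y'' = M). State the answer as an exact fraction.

Load 1 — uniform load w=17 kN/m over full span:
  y_1 = -wx²(x²-4Lx+6L²)/(24EI) = -17·(4/5)²·((4/5)²-4·4·(4/5)+6·4²)/(24·50000) = -4454/5859375 m
Load 2 — applied couple M₀=2 kN·m at a=3 m (b=L-a=1):
  y_2 = M₀x²/(2EI)  [x≤a] = 2·(4/5)²/(2·50000) = 1/78125 m
Load 3 — point force P=4 kN at a=12/5 m (b=L-a=8/5):
  y_3 = -Px²(3a-x)/(6EI)  [x≤a] = -4·(4/5)²·(3·(12/5)-(4/5))/(6·50000) = -64/1171875 m
Load 4 — applied couple M₀=9 kN·m at a=8/5 m (b=L-a=12/5):
  y_4 = M₀x²/(2EI)  [x≤a] = 9·(4/5)²/(2·50000) = 9/156250 m
Superposition: y = Σ y_i = -8723/11718750 m ≈ -0.000744 m

y(4/5) = -8723/11718750 m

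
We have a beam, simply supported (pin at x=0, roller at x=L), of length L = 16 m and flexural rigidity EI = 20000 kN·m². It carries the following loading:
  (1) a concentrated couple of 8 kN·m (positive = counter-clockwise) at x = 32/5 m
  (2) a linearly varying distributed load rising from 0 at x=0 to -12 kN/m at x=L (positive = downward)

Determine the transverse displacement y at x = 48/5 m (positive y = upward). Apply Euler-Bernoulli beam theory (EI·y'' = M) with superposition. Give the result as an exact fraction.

y(48/5) = 2448832/9765625 m

Load 1 — applied couple M₀=8 kN·m at a=32/5 m (b=L-a=48/5):
  y_1 = (M₀x³/(6L)-M₀(x-a)²/2+C₁x)/EI  [x>a] with C₁=M₀(3b²-L²)/(6L)=128/75 = (8·(48/5)³/(6·16)-8·((48/5)-(32/5))²/2+(128/75)·(48/5))/20000 = 192/78125 m
Load 2 — triangular load w₀=-12 kN/m (0→w₀ over full span):
  y_2 = -w₀x(7L⁴-10L²x²+3x⁴)/(360LEI) = -(-12)·(48/5)·(7·16⁴-10·16²·(48/5)²+3·(48/5)⁴)/(360·16·20000) = 2424832/9765625 m
Superposition: y = Σ y_i = 2448832/9765625 m ≈ 0.250760 m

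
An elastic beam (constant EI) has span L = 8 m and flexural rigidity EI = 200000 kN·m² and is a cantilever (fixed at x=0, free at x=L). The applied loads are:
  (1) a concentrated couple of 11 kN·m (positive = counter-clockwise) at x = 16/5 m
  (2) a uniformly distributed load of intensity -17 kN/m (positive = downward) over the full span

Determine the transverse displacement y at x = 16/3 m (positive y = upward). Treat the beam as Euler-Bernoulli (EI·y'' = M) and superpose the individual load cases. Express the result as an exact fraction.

y(16/3) = 474874/18984375 m

Load 1 — applied couple M₀=11 kN·m at a=16/5 m (b=L-a=24/5):
  y_1 = M₀a(2x-a)/(2EI)  [x>a] = 11·(16/5)·(2·(16/3)-(16/5))/(2·200000) = 154/234375 m
Load 2 — uniform load w=-17 kN/m over full span:
  y_2 = -wx²(x²-4Lx+6L²)/(24EI) = -(-17)·(16/3)²·((16/3)²-4·8·(16/3)+6·8²)/(24·200000) = 18496/759375 m
Superposition: y = Σ y_i = 474874/18984375 m ≈ 0.025014 m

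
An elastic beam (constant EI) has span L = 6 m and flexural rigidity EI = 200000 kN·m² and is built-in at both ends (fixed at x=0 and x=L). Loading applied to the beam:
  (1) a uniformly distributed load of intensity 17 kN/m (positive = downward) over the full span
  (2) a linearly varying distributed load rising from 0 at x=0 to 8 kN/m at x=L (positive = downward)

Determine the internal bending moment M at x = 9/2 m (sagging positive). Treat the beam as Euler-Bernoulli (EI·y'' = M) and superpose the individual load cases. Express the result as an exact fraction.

M(9/2) = 357/40 kN·m

Load 1 — uniform load w=17 kN/m over full span:
  M_1 = wLx/2 - wL²/12 - wx²/2 = 17·6·(9/2)/2 - 17·6²/12 - 17·(9/2)²/2 = 51/8 kN·m
Load 2 — triangular load w₀=8 kN/m (0→w₀ over full span):
  M_2 = 3w₀Lx/20 - w₀L²/30 - w₀x³/(6L) = 3·8·6·(9/2)/20 - 8·6²/30 - 8·(9/2)³/(6·6) = 51/20 kN·m
Superposition: M = Σ M_i = 357/40 kN·m ≈ 8.925000 kN·m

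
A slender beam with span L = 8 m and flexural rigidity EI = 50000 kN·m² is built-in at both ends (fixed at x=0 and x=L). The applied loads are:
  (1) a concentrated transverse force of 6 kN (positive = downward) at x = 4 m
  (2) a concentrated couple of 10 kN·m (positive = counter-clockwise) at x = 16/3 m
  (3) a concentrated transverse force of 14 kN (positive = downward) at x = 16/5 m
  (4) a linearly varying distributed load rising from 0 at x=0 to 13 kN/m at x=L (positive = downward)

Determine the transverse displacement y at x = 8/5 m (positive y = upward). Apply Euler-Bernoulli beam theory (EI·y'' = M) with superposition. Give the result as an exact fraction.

y(8/5) = -423656/439453125 m

Load 1 — point force P=6 kN at a=4 m (b=L-a=4):
  y_1 = -Pb²x²(3aL-(3a+b)x)/(6L³EI)  [x≤a] = -6·4²·(8/5)²·(3·4·8-(3·4+4)·(8/5))/(6·8³·50000) = -44/390625 m
Load 2 — applied couple M₀=10 kN·m at a=16/3 m (b=L-a=8/3):
  y_2 = (R_Ax³/6 - M_Ax²/2)/EI  [x≤a] with R_A=5/3, M_A=10/3 = ((5/3)·(8/5)³/6 - (10/3)·(8/5)²/2)/50000 = -44/703125 m
Load 3 — point force P=14 kN at a=16/5 m (b=L-a=24/5):
  y_3 = -Pb²x²(3aL-(3a+b)x)/(6L³EI)  [x≤a] = -14·(24/5)²·(8/5)²·(3·(16/5)·8-(3·(16/5)+(24/5))·(8/5))/(6·8³·50000) = -14112/48828125 m
Load 4 — triangular load w₀=13 kN/m (0→w₀ over full span):
  y_4 = -w₀x²(L-x)²(x+2L)/(120LEI) = -13·(8/5)²·(8-(8/5))²·((8/5)+2·8)/(120·8·50000) = -73216/146484375 m
Superposition: y = Σ y_i = -423656/439453125 m ≈ -0.000964 m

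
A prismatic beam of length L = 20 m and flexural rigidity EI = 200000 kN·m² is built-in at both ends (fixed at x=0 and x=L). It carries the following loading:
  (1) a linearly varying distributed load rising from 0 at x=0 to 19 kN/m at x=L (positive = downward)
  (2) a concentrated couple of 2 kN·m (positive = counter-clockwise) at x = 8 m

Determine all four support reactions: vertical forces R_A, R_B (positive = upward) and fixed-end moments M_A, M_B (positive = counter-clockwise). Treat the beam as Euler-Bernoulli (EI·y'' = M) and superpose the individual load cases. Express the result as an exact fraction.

R_A = 7143/125 kN, M_A = 19018/75 kN·m, R_B = 16607/125 kN, M_B = -9484/25 kN·m

Load 1 — triangular load w₀=19 kN/m (0→w₀ over full span):
  R_A = 3w₀L/20 = 3·19·20/20 = 57 kN
  M_A = w₀L²/30 = 19·20²/30 = 760/3 kN·m
  R_B = 7w₀L/20 = 7·19·20/20 = 133 kN
  M_B = -w₀L²/20 = -19·20²/20 = -380 kN·m
Load 2 — applied couple M₀=2 kN·m at a=8 m (b=L-a=12):
  R_A = 6M₀ab/L³ = 6·2·8·12/20³ = 18/125 kN
  M_A = M₀b(2a-b)/L² = 2·12·(2·8-12)/20² = 6/25 kN·m
  R_B = -6M₀ab/L³ = -6·2·8·12/20³ = -18/125 kN
  M_B = M₀a(2b-a)/L² = 2·8·(2·12-8)/20² = 16/25 kN·m
Superposition: R_A = 7143/125 kN, M_A = 19018/75 kN·m, R_B = 16607/125 kN, M_B = -9484/25 kN·m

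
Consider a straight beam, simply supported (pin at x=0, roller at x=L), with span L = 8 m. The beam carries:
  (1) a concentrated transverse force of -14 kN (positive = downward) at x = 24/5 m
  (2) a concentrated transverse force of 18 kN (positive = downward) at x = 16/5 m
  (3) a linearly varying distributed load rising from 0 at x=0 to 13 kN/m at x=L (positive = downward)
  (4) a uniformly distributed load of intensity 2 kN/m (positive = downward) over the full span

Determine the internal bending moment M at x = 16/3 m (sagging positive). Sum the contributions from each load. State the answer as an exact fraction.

M(16/3) = 25264/405 kN·m

Load 1 — point force P=-14 kN at a=24/5 m (b=L-a=16/5):
  M_1 = Pa(L-x)/L  [x>a] = (-14)·(24/5)·(8-(16/3))/8 = -112/5 kN·m
Load 2 — point force P=18 kN at a=16/5 m (b=L-a=24/5):
  M_2 = Pa(L-x)/L  [x>a] = 18·(16/5)·(8-(16/3))/8 = 96/5 kN·m
Load 3 — triangular load w₀=13 kN/m (0→w₀ over full span):
  M_3 = w₀Lx/6 - w₀x³/(6L) = 13·8·(16/3)/6 - 13·(16/3)³/(6·8) = 4160/81 kN·m
Load 4 — uniform load w=2 kN/m over full span:
  M_4 = wx(L-x)/2 = 2·(16/3)·(8-(16/3))/2 = 128/9 kN·m
Superposition: M = Σ M_i = 25264/405 kN·m ≈ 62.380247 kN·m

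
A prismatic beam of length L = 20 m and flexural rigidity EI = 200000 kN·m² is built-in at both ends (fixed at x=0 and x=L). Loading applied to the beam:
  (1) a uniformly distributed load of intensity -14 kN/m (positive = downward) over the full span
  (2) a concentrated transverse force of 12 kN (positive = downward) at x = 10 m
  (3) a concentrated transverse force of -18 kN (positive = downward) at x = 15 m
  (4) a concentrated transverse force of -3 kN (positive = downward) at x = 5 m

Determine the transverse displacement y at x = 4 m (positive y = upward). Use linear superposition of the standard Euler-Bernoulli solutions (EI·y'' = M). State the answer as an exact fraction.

y(4) = 14153/1200000 m

Load 1 — uniform load w=-14 kN/m over full span:
  y_1 = -wx²(L-x)²/(24EI) = -(-14)·4²·(20-4)²/(24·200000) = 112/9375 m
Load 2 — point force P=12 kN at a=10 m (b=L-a=10):
  y_2 = -Pb²x²(3aL-(3a+b)x)/(6L³EI)  [x≤a] = -12·10²·4²·(3·10·20-(3·10+10)·4)/(6·20³·200000) = -11/12500 m
Load 3 — point force P=-18 kN at a=15 m (b=L-a=5):
  y_3 = -Pb²x²(3aL-(3a+b)x)/(6L³EI)  [x≤a] = -(-18)·5²·4²·(3·15·20-(3·15+5)·4)/(6·20³·200000) = 21/40000 m
Load 4 — point force P=-3 kN at a=5 m (b=L-a=15):
  y_4 = -Pb²x²(3aL-(3a+b)x)/(6L³EI)  [x≤a] = -(-3)·15²·4²·(3·5·20-(3·5+15)·4)/(6·20³·200000) = 81/400000 m
Superposition: y = Σ y_i = 14153/1200000 m ≈ 0.011794 m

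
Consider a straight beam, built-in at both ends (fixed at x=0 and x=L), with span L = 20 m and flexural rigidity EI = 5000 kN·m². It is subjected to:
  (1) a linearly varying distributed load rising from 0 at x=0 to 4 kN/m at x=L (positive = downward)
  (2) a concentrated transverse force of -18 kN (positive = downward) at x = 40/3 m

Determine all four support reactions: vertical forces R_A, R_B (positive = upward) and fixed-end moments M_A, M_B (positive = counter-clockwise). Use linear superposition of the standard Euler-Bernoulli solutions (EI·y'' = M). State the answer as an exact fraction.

Load 1 — triangular load w₀=4 kN/m (0→w₀ over full span):
  R_A = 3w₀L/20 = 3·4·20/20 = 12 kN
  M_A = w₀L²/30 = 4·20²/30 = 160/3 kN·m
  R_B = 7w₀L/20 = 7·4·20/20 = 28 kN
  M_B = -w₀L²/20 = -4·20²/20 = -80 kN·m
Load 2 — point force P=-18 kN at a=40/3 m (b=L-a=20/3):
  R_A = Pb²(3a+b)/L³ = (-18)·(20/3)²·(3·(40/3)+(20/3))/20³ = -14/3 kN
  M_A = Pab²/L² = (-18)·(40/3)·(20/3)²/20² = -80/3 kN·m
  R_B = Pa²(a+3b)/L³ = (-18)·(40/3)²·((40/3)+3·(20/3))/20³ = -40/3 kN
  M_B = -Pa²b/L² = -(-18)·(40/3)²·(20/3)/20² = 160/3 kN·m
Superposition: R_A = 22/3 kN, M_A = 80/3 kN·m, R_B = 44/3 kN, M_B = -80/3 kN·m

R_A = 22/3 kN, M_A = 80/3 kN·m, R_B = 44/3 kN, M_B = -80/3 kN·m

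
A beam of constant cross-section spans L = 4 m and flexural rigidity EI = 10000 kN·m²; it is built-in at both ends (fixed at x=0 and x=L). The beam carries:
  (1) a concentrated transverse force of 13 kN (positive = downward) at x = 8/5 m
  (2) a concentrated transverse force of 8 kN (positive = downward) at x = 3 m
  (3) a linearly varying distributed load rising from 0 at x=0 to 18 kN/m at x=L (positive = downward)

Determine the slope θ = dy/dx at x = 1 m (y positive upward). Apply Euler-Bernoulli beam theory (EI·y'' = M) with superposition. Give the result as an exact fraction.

θ(1) = -17077/20000000 rad

Load 1 — point force P=13 kN at a=8/5 m (b=L-a=12/5):
  θ_1 = -Pb²x(2aL-(3a+b)x)/(2L³EI)  [x≤a] = -13·(12/5)²·1·(2·(8/5)·4-(3·(8/5)+(12/5))·1)/(2·4³·10000) = -819/2500000 rad
Load 2 — point force P=8 kN at a=3 m (b=L-a=1):
  θ_2 = -Pb²x(2aL-(3a+b)x)/(2L³EI)  [x≤a] = -8·1²·1·(2·3·4-(3·3+1)·1)/(2·4³·10000) = -7/80000 rad
Load 3 — triangular load w₀=18 kN/m (0→w₀ over full span):
  θ_3 = -w₀(2x(L-x)(L-2x)(x+2L)+x²(L-x)²)/(120LEI) = -18·(2·1·(4-1)·(4-2·1)·(1+2·4)+1²·(4-1)²)/(120·4·10000) = -351/800000 rad
Superposition: θ = Σ θ_i = -17077/20000000 rad ≈ -0.000854 rad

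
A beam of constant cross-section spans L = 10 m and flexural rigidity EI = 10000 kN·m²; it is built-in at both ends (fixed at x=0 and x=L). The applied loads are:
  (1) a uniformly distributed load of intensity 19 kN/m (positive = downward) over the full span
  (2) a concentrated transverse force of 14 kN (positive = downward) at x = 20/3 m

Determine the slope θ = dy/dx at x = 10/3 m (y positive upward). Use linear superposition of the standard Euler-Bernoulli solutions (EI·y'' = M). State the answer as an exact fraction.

Load 1 — uniform load w=19 kN/m over full span:
  θ_1 = -wx(L-x)(L-2x)/(12EI) = -19·(10/3)·(10-(10/3))·(10-2·(10/3))/(12·10000) = -19/1620 rad
Load 2 — point force P=14 kN at a=20/3 m (b=L-a=10/3):
  θ_2 = -Pb²x(2aL-(3a+b)x)/(2L³EI)  [x≤a] = -14·(10/3)²·(10/3)·(2·(20/3)·10-(3·(20/3)+(10/3))·(10/3))/(2·10³·10000) = -7/4860 rad
Superposition: θ = Σ θ_i = -16/1215 rad ≈ -0.013169 rad

θ(10/3) = -16/1215 rad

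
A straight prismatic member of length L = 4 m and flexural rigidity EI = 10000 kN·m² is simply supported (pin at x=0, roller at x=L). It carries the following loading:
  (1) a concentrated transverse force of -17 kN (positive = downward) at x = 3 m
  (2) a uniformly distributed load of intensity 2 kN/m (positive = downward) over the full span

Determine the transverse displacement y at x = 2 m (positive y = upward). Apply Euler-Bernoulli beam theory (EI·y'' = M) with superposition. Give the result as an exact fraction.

Load 1 — point force P=-17 kN at a=3 m (b=L-a=1):
  y_1 = -Pbx(L²-b²-x²)/(6LEI)  [x≤a] = -(-17)·1·2·(4²-1²-2²)/(6·4·10000) = 187/120000 m
Load 2 — uniform load w=2 kN/m over full span:
  y_2 = -wx(L³-2Lx²+x³)/(24EI) = -2·2·(4³-2·4·2²+2³)/(24·10000) = -1/1500 m
Superposition: y = Σ y_i = 107/120000 m ≈ 0.000892 m

y(2) = 107/120000 m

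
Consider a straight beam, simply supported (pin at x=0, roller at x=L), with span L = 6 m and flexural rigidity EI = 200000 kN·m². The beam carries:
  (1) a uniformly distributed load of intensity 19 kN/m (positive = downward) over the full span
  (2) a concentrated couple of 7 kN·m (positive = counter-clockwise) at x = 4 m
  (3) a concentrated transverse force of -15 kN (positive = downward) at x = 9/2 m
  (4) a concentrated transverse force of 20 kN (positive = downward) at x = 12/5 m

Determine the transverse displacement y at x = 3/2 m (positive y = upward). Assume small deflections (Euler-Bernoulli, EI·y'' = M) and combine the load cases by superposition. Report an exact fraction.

y(3/2) = -856409/640000000 m

Load 1 — uniform load w=19 kN/m over full span:
  y_1 = -wx(L³-2Lx²+x³)/(24EI) = -19·(3/2)·(6³-2·6·(3/2)²+(3/2)³)/(24·200000) = -29241/25600000 m
Load 2 — applied couple M₀=7 kN·m at a=4 m (b=L-a=2):
  y_2 = (M₀x³/(6L)+C₁x)/EI  [x≤a] with C₁=M₀(3b²-L²)/(6L)=-14/3 = (7·(3/2)³/(6·6)+(-14/3)·(3/2))/200000 = -203/6400000 m
Load 3 — point force P=-15 kN at a=9/2 m (b=L-a=3/2):
  y_3 = -Pbx(L²-b²-x²)/(6LEI)  [x≤a] = -(-15)·(3/2)·(3/2)·(6²-(3/2)²-(3/2)²)/(6·6·200000) = 189/1280000 m
Load 4 — point force P=20 kN at a=12/5 m (b=L-a=18/5):
  y_4 = -Pbx(L²-b²-x²)/(6LEI)  [x≤a] = -20·(18/5)·(3/2)·(6²-(18/5)²-(3/2)²)/(6·6·200000) = -6237/20000000 m
Superposition: y = Σ y_i = -856409/640000000 m ≈ -0.001338 m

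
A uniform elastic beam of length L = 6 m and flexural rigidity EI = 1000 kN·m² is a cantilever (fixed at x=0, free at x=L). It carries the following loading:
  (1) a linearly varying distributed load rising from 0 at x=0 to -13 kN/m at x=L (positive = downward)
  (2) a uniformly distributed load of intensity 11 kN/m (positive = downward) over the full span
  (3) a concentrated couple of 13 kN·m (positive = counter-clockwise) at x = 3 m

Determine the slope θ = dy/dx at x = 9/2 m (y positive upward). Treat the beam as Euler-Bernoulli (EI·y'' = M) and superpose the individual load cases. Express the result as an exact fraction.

Load 1 — triangular load w₀=-13 kN/m (0→w₀ over full span):
  θ_1 = (w₀Lx²/4-w₀L²x/3-w₀x⁴/(24L))/EI = ((-13)·6·(9/2)²/4-(-13)·6²·(9/2)/3-(-13)·(9/2)⁴/(24·6))/1000 = 88101/256000 rad
Load 2 — uniform load w=11 kN/m over full span:
  θ_2 = -wx(x²-3Lx+3L²)/(6EI) = -11·(9/2)·((9/2)²-3·6·(9/2)+3·6²)/(6·1000) = -6237/16000 rad
Load 3 — applied couple M₀=13 kN·m at a=3 m (b=L-a=3):
  θ_3 = M₀a/EI  [x>a] = 13·3/1000 = 39/1000 rad
Superposition: θ = Σ θ_i = -1707/256000 rad ≈ -0.006668 rad

θ(9/2) = -1707/256000 rad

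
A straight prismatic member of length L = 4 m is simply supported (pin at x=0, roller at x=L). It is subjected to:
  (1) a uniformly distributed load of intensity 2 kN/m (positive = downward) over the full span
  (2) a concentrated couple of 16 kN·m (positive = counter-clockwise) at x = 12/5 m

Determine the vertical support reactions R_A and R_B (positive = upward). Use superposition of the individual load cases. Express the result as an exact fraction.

R_A = 8 kN, R_B = 0 kN

Load 1 — uniform load w=2 kN/m over full span:
  R_A = wL/2 = 2·4/2 = 4 kN
  R_B = wL/2 = 2·4/2 = 4 kN
Load 2 — applied couple M₀=16 kN·m at a=12/5 m (b=L-a=8/5):
  R_A = M₀/L = 16/4 = 4 kN
  R_B = -M₀/L = -16/4 = -4 kN
Superposition: R_A = 8 kN, R_B = 0 kN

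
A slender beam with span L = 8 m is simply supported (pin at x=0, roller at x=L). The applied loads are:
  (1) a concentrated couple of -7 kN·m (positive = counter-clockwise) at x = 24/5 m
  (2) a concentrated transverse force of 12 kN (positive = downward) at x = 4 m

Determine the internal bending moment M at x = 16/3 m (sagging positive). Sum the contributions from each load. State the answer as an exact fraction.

Load 1 — applied couple M₀=-7 kN·m at a=24/5 m (b=L-a=16/5):
  M_1 = M₀x/L - M₀  [x>a] = (-7)·(16/3)/8 - (-7) = 7/3 kN·m
Load 2 — point force P=12 kN at a=4 m (b=L-a=4):
  M_2 = Pa(L-x)/L  [x>a] = 12·4·(8-(16/3))/8 = 16 kN·m
Superposition: M = Σ M_i = 55/3 kN·m ≈ 18.333333 kN·m

M(16/3) = 55/3 kN·m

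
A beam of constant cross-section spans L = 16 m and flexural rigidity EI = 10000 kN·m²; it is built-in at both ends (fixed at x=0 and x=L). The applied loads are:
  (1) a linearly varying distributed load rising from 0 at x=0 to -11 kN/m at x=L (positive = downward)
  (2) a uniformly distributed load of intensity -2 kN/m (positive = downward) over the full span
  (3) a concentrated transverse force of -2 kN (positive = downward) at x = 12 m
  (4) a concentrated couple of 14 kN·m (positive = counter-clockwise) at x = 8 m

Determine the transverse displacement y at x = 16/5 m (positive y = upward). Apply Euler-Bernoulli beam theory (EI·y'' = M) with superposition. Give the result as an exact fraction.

Load 1 — triangular load w₀=-11 kN/m (0→w₀ over full span):
  y_1 = -w₀x²(L-x)²(x+2L)/(120LEI) = -(-11)·(16/5)²·(16-(16/5))²·((16/5)+2·16)/(120·16·10000) = 991232/29296875 m
Load 2 — uniform load w=-2 kN/m over full span:
  y_2 = -wx²(L-x)²/(24EI) = -(-2)·(16/5)²·(16-(16/5))²/(24·10000) = 16384/1171875 m
Load 3 — point force P=-2 kN at a=12 m (b=L-a=4):
  y_3 = -Pb²x²(3aL-(3a+b)x)/(6L³EI)  [x≤a] = -(-2)·4²·(16/5)²·(3·12·16-(3·12+4)·(16/5))/(6·16³·10000) = 28/46875 m
Load 4 — applied couple M₀=14 kN·m at a=8 m (b=L-a=8):
  y_4 = (R_Ax³/6 - M_Ax²/2)/EI  [x≤a] with R_A=21/16, M_A=7/2 = ((21/16)·(16/5)³/6 - (7/2)·(16/5)²/2)/10000 = -84/78125 m
Superposition: y = Σ y_i = 1386832/29296875 m ≈ 0.047337 m

y(16/5) = 1386832/29296875 m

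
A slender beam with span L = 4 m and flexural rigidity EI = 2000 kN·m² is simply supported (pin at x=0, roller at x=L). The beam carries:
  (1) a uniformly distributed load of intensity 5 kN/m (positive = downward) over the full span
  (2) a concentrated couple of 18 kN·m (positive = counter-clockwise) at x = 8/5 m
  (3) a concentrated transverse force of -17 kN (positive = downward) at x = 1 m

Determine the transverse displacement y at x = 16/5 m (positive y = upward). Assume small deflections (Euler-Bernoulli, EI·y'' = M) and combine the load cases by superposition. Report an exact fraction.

y(16/5) = 427/300000 m

Load 1 — uniform load w=5 kN/m over full span:
  y_1 = -wx(L³-2Lx²+x³)/(24EI) = -5·(16/5)·(4³-2·4·(16/5)²+(16/5)³)/(24·2000) = -232/46875 m
Load 2 — applied couple M₀=18 kN·m at a=8/5 m (b=L-a=12/5):
  y_2 = (M₀x³/(6L)-M₀(x-a)²/2+C₁x)/EI  [x>a] with C₁=M₀(3b²-L²)/(6L)=24/25 = (18·(16/5)³/(6·4)-18·((16/5)-(8/5))²/2+(24/25)·(16/5))/2000 = 36/15625 m
Load 3 — point force P=-17 kN at a=1 m (b=L-a=3):
  y_3 = -Pa(L-x)(2Lx-a²-x²)/(6LEI)  [x>a] = -(-17)·1·(4-(16/5))·(2·4·(16/5)-1²-(16/5)²)/(6·4·2000) = 6103/1500000 m
Superposition: y = Σ y_i = 427/300000 m ≈ 0.001423 m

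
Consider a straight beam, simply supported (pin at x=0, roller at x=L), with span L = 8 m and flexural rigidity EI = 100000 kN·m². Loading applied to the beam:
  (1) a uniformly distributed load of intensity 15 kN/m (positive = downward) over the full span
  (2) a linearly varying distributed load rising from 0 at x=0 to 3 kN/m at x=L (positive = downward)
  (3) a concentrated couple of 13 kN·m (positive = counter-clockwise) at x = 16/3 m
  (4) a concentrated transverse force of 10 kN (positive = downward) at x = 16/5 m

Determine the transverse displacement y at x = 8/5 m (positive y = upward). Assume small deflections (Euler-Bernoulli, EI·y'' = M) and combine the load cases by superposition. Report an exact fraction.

y(8/5) = -2632519/439453125 m

Load 1 — uniform load w=15 kN/m over full span:
  y_1 = -wx(L³-2Lx²+x³)/(24EI) = -15·(8/5)·(8³-2·8·(8/5)²+(8/5)³)/(24·100000) = -1856/390625 m
Load 2 — triangular load w₀=3 kN/m (0→w₀ over full span):
  y_2 = -w₀x(7L⁴-10L²x²+3x⁴)/(360LEI) = -3·(8/5)·(7·8⁴-10·8²·(8/5)²+3·(8/5)⁴)/(360·8·100000) = -22016/48828125 m
Load 3 — applied couple M₀=13 kN·m at a=16/3 m (b=L-a=8/3):
  y_3 = (M₀x³/(6L)+C₁x)/EI  [x≤a] with C₁=M₀(3b²-L²)/(6L)=-104/9 = (13·(8/5)³/(6·8)+(-104/9)·(8/5))/100000 = -611/3515625 m
Load 4 — point force P=10 kN at a=16/5 m (b=L-a=24/5):
  y_4 = -Pbx(L²-b²-x²)/(6LEI)  [x≤a] = -10·(24/5)·(8/5)·(8²-(24/5)²-(8/5)²)/(6·8·100000) = -48/78125 m
Superposition: y = Σ y_i = -2632519/439453125 m ≈ -0.005990 m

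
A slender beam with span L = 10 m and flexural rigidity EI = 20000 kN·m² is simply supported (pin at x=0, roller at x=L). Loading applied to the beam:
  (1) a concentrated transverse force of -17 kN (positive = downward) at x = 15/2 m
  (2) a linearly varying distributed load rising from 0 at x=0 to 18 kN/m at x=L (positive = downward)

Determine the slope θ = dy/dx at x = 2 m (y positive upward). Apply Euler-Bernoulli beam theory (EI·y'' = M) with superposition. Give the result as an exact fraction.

θ(2) = -37327/3200000 rad

Load 1 — point force P=-17 kN at a=15/2 m (b=L-a=5/2):
  θ_1 = -Pb(L²-b²-3x²)/(6LEI)  [x≤a] = -(-17)·(5/2)·(10²-(5/2)²-3·2²)/(6·10·20000) = 1853/640000 rad
Load 2 — triangular load w₀=18 kN/m (0→w₀ over full span):
  θ_2 = -w₀(7L⁴-30L²x²+15x⁴)/(360LEI) = -18·(7·10⁴-30·10²·2²+15·2⁴)/(360·10·20000) = -91/6250 rad
Superposition: θ = Σ θ_i = -37327/3200000 rad ≈ -0.011665 rad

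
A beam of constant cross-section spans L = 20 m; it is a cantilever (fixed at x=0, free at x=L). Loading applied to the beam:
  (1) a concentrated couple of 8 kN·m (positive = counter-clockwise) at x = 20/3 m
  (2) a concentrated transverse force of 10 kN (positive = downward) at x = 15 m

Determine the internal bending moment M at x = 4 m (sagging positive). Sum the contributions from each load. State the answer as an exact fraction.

Load 1 — applied couple M₀=8 kN·m at a=20/3 m (b=L-a=40/3):
  M_1 = M₀  [x≤a] = 8 = 8 kN·m
Load 2 — point force P=10 kN at a=15 m (b=L-a=5):
  M_2 = -P(a-x)  [x≤a] = -10·(15-4) = -110 kN·m
Superposition: M = Σ M_i = -102 kN·m ≈ -102.000000 kN·m

M(4) = -102 kN·m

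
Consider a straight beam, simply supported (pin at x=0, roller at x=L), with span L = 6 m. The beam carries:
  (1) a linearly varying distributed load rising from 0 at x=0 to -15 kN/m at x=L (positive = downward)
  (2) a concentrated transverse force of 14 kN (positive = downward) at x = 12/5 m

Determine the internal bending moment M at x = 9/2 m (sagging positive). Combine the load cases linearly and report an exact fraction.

Load 1 — triangular load w₀=-15 kN/m (0→w₀ over full span):
  M_1 = w₀Lx/6 - w₀x³/(6L) = (-15)·6·(9/2)/6 - (-15)·(9/2)³/(6·6) = -945/32 kN·m
Load 2 — point force P=14 kN at a=12/5 m (b=L-a=18/5):
  M_2 = Pa(L-x)/L  [x>a] = 14·(12/5)·(6-(9/2))/6 = 42/5 kN·m
Superposition: M = Σ M_i = -3381/160 kN·m ≈ -21.131250 kN·m

M(9/2) = -3381/160 kN·m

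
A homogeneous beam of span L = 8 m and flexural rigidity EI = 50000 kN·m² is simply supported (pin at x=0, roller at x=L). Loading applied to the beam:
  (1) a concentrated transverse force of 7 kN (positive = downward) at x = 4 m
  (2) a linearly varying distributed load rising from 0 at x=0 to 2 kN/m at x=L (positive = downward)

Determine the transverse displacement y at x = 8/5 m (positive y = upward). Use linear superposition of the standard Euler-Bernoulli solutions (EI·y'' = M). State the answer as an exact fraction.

y(8/5) = -212314/146484375 m

Load 1 — point force P=7 kN at a=4 m (b=L-a=4):
  y_1 = -Pbx(L²-b²-x²)/(6LEI)  [x≤a] = -7·4·(8/5)·(8²-4²-(8/5)²)/(6·8·50000) = -994/1171875 m
Load 2 — triangular load w₀=2 kN/m (0→w₀ over full span):
  y_2 = -w₀x(7L⁴-10L²x²+3x⁴)/(360LEI) = -2·(8/5)·(7·8⁴-10·8²·(8/5)²+3·(8/5)⁴)/(360·8·50000) = -88064/146484375 m
Superposition: y = Σ y_i = -212314/146484375 m ≈ -0.001449 m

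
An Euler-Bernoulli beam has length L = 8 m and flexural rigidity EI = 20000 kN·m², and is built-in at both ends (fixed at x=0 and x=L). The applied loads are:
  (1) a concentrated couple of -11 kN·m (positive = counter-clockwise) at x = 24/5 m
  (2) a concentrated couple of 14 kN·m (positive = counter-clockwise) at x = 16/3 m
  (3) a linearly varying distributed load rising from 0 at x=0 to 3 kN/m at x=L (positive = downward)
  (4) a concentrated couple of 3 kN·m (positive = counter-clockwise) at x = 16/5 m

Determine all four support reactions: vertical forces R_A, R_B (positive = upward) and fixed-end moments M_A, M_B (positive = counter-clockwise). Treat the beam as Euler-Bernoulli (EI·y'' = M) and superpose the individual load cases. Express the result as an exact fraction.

Load 1 — applied couple M₀=-11 kN·m at a=24/5 m (b=L-a=16/5):
  R_A = 6M₀ab/L³ = 6·(-11)·(24/5)·(16/5)/8³ = -99/50 kN
  M_A = M₀b(2a-b)/L² = (-11)·(16/5)·(2·(24/5)-(16/5))/8² = -88/25 kN·m
  R_B = -6M₀ab/L³ = -6·(-11)·(24/5)·(16/5)/8³ = 99/50 kN
  M_B = M₀a(2b-a)/L² = (-11)·(24/5)·(2·(16/5)-(24/5))/8² = -33/25 kN·m
Load 2 — applied couple M₀=14 kN·m at a=16/3 m (b=L-a=8/3):
  R_A = 6M₀ab/L³ = 6·14·(16/3)·(8/3)/8³ = 7/3 kN
  M_A = M₀b(2a-b)/L² = 14·(8/3)·(2·(16/3)-(8/3))/8² = 14/3 kN·m
  R_B = -6M₀ab/L³ = -6·14·(16/3)·(8/3)/8³ = -7/3 kN
  M_B = M₀a(2b-a)/L² = 14·(16/3)·(2·(8/3)-(16/3))/8² = 0 kN·m
Load 3 — triangular load w₀=3 kN/m (0→w₀ over full span):
  R_A = 3w₀L/20 = 3·3·8/20 = 18/5 kN
  M_A = w₀L²/30 = 3·8²/30 = 32/5 kN·m
  R_B = 7w₀L/20 = 7·3·8/20 = 42/5 kN
  M_B = -w₀L²/20 = -3·8²/20 = -48/5 kN·m
Load 4 — applied couple M₀=3 kN·m at a=16/5 m (b=L-a=24/5):
  R_A = 6M₀ab/L³ = 6·3·(16/5)·(24/5)/8³ = 27/50 kN
  M_A = M₀b(2a-b)/L² = 3·(24/5)·(2·(16/5)-(24/5))/8² = 9/25 kN·m
  R_B = -6M₀ab/L³ = -6·3·(16/5)·(24/5)/8³ = -27/50 kN
  M_B = M₀a(2b-a)/L² = 3·(16/5)·(2·(24/5)-(16/5))/8² = 24/25 kN·m
Superposition: R_A = 337/75 kN, M_A = 593/75 kN·m, R_B = 563/75 kN, M_B = -249/25 kN·m

R_A = 337/75 kN, M_A = 593/75 kN·m, R_B = 563/75 kN, M_B = -249/25 kN·m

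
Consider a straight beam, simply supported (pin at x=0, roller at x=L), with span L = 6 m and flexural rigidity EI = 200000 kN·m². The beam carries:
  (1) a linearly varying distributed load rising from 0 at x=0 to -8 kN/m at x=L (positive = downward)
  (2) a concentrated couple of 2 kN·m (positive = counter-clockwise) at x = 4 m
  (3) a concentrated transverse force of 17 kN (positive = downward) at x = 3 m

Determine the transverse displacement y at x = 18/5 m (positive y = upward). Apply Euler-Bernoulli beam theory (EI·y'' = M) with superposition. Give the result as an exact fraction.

y(18/5) = -139899/3125000000 m

Load 1 — triangular load w₀=-8 kN/m (0→w₀ over full span):
  y_1 = -w₀x(7L⁴-10L²x²+3x⁴)/(360LEI) = -(-8)·(18/5)·(7·6⁴-10·6²·(18/5)²+3·(18/5)⁴)/(360·6·200000) = 15984/48828125 m
Load 2 — applied couple M₀=2 kN·m at a=4 m (b=L-a=2):
  y_2 = (M₀x³/(6L)+C₁x)/EI  [x≤a] with C₁=M₀(3b²-L²)/(6L)=-4/3 = (2·(18/5)³/(6·6)+(-4/3)·(18/5))/200000 = -69/6250000 m
Load 3 — point force P=17 kN at a=3 m (b=L-a=3):
  y_3 = -Pa(L-x)(2Lx-a²-x²)/(6LEI)  [x>a] = -17·3·(6-(18/5))·(2·6·(18/5)-3²-(18/5)²)/(6·6·200000) = -9027/25000000 m
Superposition: y = Σ y_i = -139899/3125000000 m ≈ -0.000045 m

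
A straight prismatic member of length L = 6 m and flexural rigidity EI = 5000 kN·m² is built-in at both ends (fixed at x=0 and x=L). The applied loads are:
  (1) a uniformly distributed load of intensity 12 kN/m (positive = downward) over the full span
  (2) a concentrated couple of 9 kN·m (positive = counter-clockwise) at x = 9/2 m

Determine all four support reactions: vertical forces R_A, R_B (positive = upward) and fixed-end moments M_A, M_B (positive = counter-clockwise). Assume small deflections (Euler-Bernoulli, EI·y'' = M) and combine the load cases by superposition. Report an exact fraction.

Load 1 — uniform load w=12 kN/m over full span:
  R_A = wL/2 = 12·6/2 = 36 kN
  M_A = wL²/12 = 12·6²/12 = 36 kN·m
  R_B = wL/2 = 12·6/2 = 36 kN
  M_B = -wL²/12 = -12·6²/12 = -36 kN·m
Load 2 — applied couple M₀=9 kN·m at a=9/2 m (b=L-a=3/2):
  R_A = 6M₀ab/L³ = 6·9·(9/2)·(3/2)/6³ = 27/16 kN
  M_A = M₀b(2a-b)/L² = 9·(3/2)·(2·(9/2)-(3/2))/6² = 45/16 kN·m
  R_B = -6M₀ab/L³ = -6·9·(9/2)·(3/2)/6³ = -27/16 kN
  M_B = M₀a(2b-a)/L² = 9·(9/2)·(2·(3/2)-(9/2))/6² = -27/16 kN·m
Superposition: R_A = 603/16 kN, M_A = 621/16 kN·m, R_B = 549/16 kN, M_B = -603/16 kN·m

R_A = 603/16 kN, M_A = 621/16 kN·m, R_B = 549/16 kN, M_B = -603/16 kN·m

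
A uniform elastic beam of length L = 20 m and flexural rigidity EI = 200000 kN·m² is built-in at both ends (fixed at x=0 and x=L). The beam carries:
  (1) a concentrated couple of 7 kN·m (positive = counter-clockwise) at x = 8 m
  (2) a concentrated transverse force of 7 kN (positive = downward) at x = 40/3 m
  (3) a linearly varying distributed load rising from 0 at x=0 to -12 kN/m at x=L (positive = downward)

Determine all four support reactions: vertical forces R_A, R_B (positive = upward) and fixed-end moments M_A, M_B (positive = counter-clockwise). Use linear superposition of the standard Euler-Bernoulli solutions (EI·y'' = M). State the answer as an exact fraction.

Load 1 — applied couple M₀=7 kN·m at a=8 m (b=L-a=12):
  R_A = 6M₀ab/L³ = 6·7·8·12/20³ = 63/125 kN
  M_A = M₀b(2a-b)/L² = 7·12·(2·8-12)/20² = 21/25 kN·m
  R_B = -6M₀ab/L³ = -6·7·8·12/20³ = -63/125 kN
  M_B = M₀a(2b-a)/L² = 7·8·(2·12-8)/20² = 56/25 kN·m
Load 2 — point force P=7 kN at a=40/3 m (b=L-a=20/3):
  R_A = Pb²(3a+b)/L³ = 7·(20/3)²·(3·(40/3)+(20/3))/20³ = 49/27 kN
  M_A = Pab²/L² = 7·(40/3)·(20/3)²/20² = 280/27 kN·m
  R_B = Pa²(a+3b)/L³ = 7·(40/3)²·((40/3)+3·(20/3))/20³ = 140/27 kN
  M_B = -Pa²b/L² = -7·(40/3)²·(20/3)/20² = -560/27 kN·m
Load 3 — triangular load w₀=-12 kN/m (0→w₀ over full span):
  R_A = 3w₀L/20 = 3·(-12)·20/20 = -36 kN
  M_A = w₀L²/30 = (-12)·20²/30 = -160 kN·m
  R_B = 7w₀L/20 = 7·(-12)·20/20 = -84 kN
  M_B = -w₀L²/20 = -(-12)·20²/20 = 240 kN·m
Superposition: R_A = -113674/3375 kN, M_A = -100433/675 kN·m, R_B = -267701/3375 kN, M_B = 149512/675 kN·m

R_A = -113674/3375 kN, M_A = -100433/675 kN·m, R_B = -267701/3375 kN, M_B = 149512/675 kN·m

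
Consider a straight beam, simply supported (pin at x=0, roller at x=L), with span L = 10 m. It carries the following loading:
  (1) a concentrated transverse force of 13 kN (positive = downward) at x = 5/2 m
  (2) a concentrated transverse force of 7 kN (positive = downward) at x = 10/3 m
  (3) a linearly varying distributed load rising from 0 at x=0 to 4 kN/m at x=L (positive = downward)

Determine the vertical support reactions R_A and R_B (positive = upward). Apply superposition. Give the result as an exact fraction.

Load 1 — point force P=13 kN at a=5/2 m (b=L-a=15/2):
  R_A = Pb/L = 13·(15/2)/10 = 39/4 kN
  R_B = Pa/L = 13·(5/2)/10 = 13/4 kN
Load 2 — point force P=7 kN at a=10/3 m (b=L-a=20/3):
  R_A = Pb/L = 7·(20/3)/10 = 14/3 kN
  R_B = Pa/L = 7·(10/3)/10 = 7/3 kN
Load 3 — triangular load w₀=4 kN/m (0→w₀ over full span):
  R_A = w₀L/6 = 4·10/6 = 20/3 kN
  R_B = w₀L/3 = 4·10/3 = 40/3 kN
Superposition: R_A = 253/12 kN, R_B = 227/12 kN

R_A = 253/12 kN, R_B = 227/12 kN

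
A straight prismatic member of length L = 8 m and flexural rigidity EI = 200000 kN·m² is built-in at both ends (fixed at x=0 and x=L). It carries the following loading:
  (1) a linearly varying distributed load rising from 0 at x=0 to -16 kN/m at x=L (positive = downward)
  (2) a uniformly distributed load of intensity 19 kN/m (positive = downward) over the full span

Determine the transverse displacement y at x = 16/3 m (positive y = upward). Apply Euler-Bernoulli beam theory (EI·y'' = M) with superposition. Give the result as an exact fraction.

y(16/3) = -5024/11390625 m

Load 1 — triangular load w₀=-16 kN/m (0→w₀ over full span):
  y_1 = -w₀x²(L-x)²(x+2L)/(120LEI) = -(-16)·(16/3)²·(8-(16/3))²·((16/3)+2·8)/(120·8·200000) = 4096/11390625 m
Load 2 — uniform load w=19 kN/m over full span:
  y_2 = -wx²(L-x)²/(24EI) = -19·(16/3)²·(8-(16/3))²/(24·200000) = -608/759375 m
Superposition: y = Σ y_i = -5024/11390625 m ≈ -0.000441 m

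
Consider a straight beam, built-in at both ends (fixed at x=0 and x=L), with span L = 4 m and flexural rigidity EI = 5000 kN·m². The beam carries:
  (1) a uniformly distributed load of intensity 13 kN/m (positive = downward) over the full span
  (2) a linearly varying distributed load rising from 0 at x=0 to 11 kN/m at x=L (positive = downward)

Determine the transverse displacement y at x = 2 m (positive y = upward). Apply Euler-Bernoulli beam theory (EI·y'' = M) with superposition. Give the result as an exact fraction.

Load 1 — uniform load w=13 kN/m over full span:
  y_1 = -wx²(L-x)²/(24EI) = -13·2²·(4-2)²/(24·5000) = -13/7500 m
Load 2 — triangular load w₀=11 kN/m (0→w₀ over full span):
  y_2 = -w₀x²(L-x)²(x+2L)/(120LEI) = -11·2²·(4-2)²·(2+2·4)/(120·4·5000) = -11/15000 m
Superposition: y = Σ y_i = -37/15000 m ≈ -0.002467 m

y(2) = -37/15000 m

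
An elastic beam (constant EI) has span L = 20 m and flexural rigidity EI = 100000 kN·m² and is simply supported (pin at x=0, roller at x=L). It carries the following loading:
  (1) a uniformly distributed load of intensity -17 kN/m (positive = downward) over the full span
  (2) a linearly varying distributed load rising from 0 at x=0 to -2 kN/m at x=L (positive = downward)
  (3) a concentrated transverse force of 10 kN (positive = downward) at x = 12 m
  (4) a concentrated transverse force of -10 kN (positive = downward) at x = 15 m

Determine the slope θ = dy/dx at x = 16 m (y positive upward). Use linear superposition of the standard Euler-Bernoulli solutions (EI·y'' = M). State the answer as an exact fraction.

Load 1 — uniform load w=-17 kN/m over full span:
  θ_1 = -w(L³-6Lx²+4x³)/(24EI) = -(-17)·(20³-6·20·16²+4·16³)/(24·100000) = -561/12500 rad
Load 2 — triangular load w₀=-2 kN/m (0→w₀ over full span):
  θ_2 = -w₀(7L⁴-30L²x²+15x⁴)/(360LEI) = -(-2)·(7·20⁴-30·20²·16²+15·16⁴)/(360·20·100000) = -757/281250 rad
Load 3 — point force P=10 kN at a=12 m (b=L-a=8):
  θ_3 = -Pa(2L²-6Lx+3x²+a²)/(6LEI)  [x>a] = -10·12·(2·20²-6·20·16+3·16²+12²)/(6·20·100000) = 13/6250 rad
Load 4 — point force P=-10 kN at a=15 m (b=L-a=5):
  θ_4 = -Pa(2L²-6Lx+3x²+a²)/(6LEI)  [x>a] = -(-10)·15·(2·20²-6·20·16+3·16²+15²)/(6·20·100000) = -127/80000 rad
Superposition: θ = Σ θ_i = -847423/18000000 rad ≈ -0.047079 rad

θ(16) = -847423/18000000 rad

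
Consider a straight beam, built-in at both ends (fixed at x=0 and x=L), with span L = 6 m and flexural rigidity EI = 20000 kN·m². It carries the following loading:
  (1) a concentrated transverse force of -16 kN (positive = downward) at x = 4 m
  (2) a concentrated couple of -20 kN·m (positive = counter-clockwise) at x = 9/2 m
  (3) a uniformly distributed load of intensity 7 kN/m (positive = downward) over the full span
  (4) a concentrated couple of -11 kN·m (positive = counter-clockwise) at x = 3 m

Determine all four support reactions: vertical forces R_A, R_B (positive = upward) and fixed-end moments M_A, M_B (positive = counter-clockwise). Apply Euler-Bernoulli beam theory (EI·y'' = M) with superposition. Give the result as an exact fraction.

Load 1 — point force P=-16 kN at a=4 m (b=L-a=2):
  R_A = Pb²(3a+b)/L³ = (-16)·2²·(3·4+2)/6³ = -112/27 kN
  M_A = Pab²/L² = (-16)·4·2²/6² = -64/9 kN·m
  R_B = Pa²(a+3b)/L³ = (-16)·4²·(4+3·2)/6³ = -320/27 kN
  M_B = -Pa²b/L² = -(-16)·4²·2/6² = 128/9 kN·m
Load 2 — applied couple M₀=-20 kN·m at a=9/2 m (b=L-a=3/2):
  R_A = 6M₀ab/L³ = 6·(-20)·(9/2)·(3/2)/6³ = -15/4 kN
  M_A = M₀b(2a-b)/L² = (-20)·(3/2)·(2·(9/2)-(3/2))/6² = -25/4 kN·m
  R_B = -6M₀ab/L³ = -6·(-20)·(9/2)·(3/2)/6³ = 15/4 kN
  M_B = M₀a(2b-a)/L² = (-20)·(9/2)·(2·(3/2)-(9/2))/6² = 15/4 kN·m
Load 3 — uniform load w=7 kN/m over full span:
  R_A = wL/2 = 7·6/2 = 21 kN
  M_A = wL²/12 = 7·6²/12 = 21 kN·m
  R_B = wL/2 = 7·6/2 = 21 kN
  M_B = -wL²/12 = -7·6²/12 = -21 kN·m
Load 4 — applied couple M₀=-11 kN·m at a=3 m (b=L-a=3):
  R_A = 6M₀ab/L³ = 6·(-11)·3·3/6³ = -11/4 kN
  M_A = M₀b(2a-b)/L² = (-11)·3·(2·3-3)/6² = -11/4 kN·m
  R_B = -6M₀ab/L³ = -6·(-11)·3·3/6³ = 11/4 kN
  M_B = M₀a(2b-a)/L² = (-11)·3·(2·3-3)/6² = -11/4 kN·m
Superposition: R_A = 559/54 kN, M_A = 44/9 kN·m, R_B = 845/54 kN, M_B = -52/9 kN·m

R_A = 559/54 kN, M_A = 44/9 kN·m, R_B = 845/54 kN, M_B = -52/9 kN·m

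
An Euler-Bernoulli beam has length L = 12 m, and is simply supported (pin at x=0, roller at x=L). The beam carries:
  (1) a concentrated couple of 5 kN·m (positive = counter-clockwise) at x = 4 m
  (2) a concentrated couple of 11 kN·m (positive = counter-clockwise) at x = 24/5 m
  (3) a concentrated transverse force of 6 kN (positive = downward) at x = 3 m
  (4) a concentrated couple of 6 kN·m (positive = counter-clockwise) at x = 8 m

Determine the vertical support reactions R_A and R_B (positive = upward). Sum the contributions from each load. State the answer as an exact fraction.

Load 1 — applied couple M₀=5 kN·m at a=4 m (b=L-a=8):
  R_A = M₀/L = 5/12 kN
  R_B = -M₀/L = -5/12 kN
Load 2 — applied couple M₀=11 kN·m at a=24/5 m (b=L-a=36/5):
  R_A = M₀/L = 11/12 kN
  R_B = -M₀/L = -11/12 kN
Load 3 — point force P=6 kN at a=3 m (b=L-a=9):
  R_A = Pb/L = 6·9/12 = 9/2 kN
  R_B = Pa/L = 6·3/12 = 3/2 kN
Load 4 — applied couple M₀=6 kN·m at a=8 m (b=L-a=4):
  R_A = M₀/L = 6/12 = 1/2 kN
  R_B = -M₀/L = -6/12 = -1/2 kN
Superposition: R_A = 19/3 kN, R_B = -1/3 kN

R_A = 19/3 kN, R_B = -1/3 kN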